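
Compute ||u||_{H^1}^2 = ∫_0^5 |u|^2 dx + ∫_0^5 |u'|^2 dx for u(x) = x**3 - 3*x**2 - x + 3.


||u||_{H^1}^2 = 51500/21

The H^1 norm (squared) on an interval (0, L) is
  ||u||_{H^1}^2 = ∫_0^L u(x)^2 dx + ∫_0^L u'(x)^2 dx.
Compute u'(x) = 3*x**2 - 6*x - 1.
Then u(x)^2 = x**6 - 6*x**5 + 7*x**4 + 12*x**3 - 17*x**2 - 6*x + 9 and u'(x)^2 = 9*x**4 - 36*x**3 + 30*x**2 + 12*x + 1.
Integrate each monomial from 0 to 5 using ∫_0^5 c·x^n dx = c·5^(n+1)/(n+1):
  ∫_0^5 u(x)^2 dx = ∫_0^5 (x^6 - 6*x^5 + 7*x^4 + 12*x^3 - 17*x^2 - 6*x + 9) dx. Term by term:
    ∫_0^5 x^6 dx = 78125/7;  ∫_0^5 -6*x^5 dx = -15625;  ∫_0^5 7*x^4 dx = 4375;
    ∫_0^5 12*x^3 dx = 1875;  ∫_0^5 -17*x^2 dx = -2125/3;  ∫_0^5 -6*x dx = -75;
    ∫_0^5 9 dx = 45.
  Sum: 78125/7 − 15625 + 4375 + 1875 − 2125/3 − 75 + 45 = 21995/21.
  ∫_0^5 u'(x)^2 dx = ∫_0^5 (9*x^4 - 36*x^3 + 30*x^2 + 12*x + 1) dx. Term by term:
    ∫_0^5 9*x^4 dx = 5625;  ∫_0^5 -36*x^3 dx = -5625;  ∫_0^5 30*x^2 dx = 1250;
    ∫_0^5 12*x dx = 150;  ∫_0^5 1 dx = 5.
  Sum: 5625 − 5625 + 1250 + 150 + 5 = 1405.
Adding: ||u||_{H^1}^2 = 21995/21 + 1405 = 51500/21.


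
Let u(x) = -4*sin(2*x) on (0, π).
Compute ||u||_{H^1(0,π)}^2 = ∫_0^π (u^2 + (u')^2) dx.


||u||_{H^1(0,π)}^2 = 40*π

u'(x) = -8*cos(2*x).
Expand u² and (u')² and integrate term by term on (0, π), using: for integers n ≥ 1, ∫_0^π sin²(nx) dx = ∫_0^π cos²(nx) dx = π/2; for n ≠ n', ∫_0^π sin(nx)sin(n'x) dx = ∫_0^π cos(nx)cos(n'x) dx = 0; and by product-to-sum, ∫_0^π sin(nx)cos(n'x) dx = ½∫_0^π [sin((n+n')x) + sin((n−n')x)] dx, which is 0 when n+n' is even and 2n/(n²−n'²) when n+n' is odd (it need not vanish on (0, π)).
  u² squared terms: (-4)²·∫sin(2x)² dx = 16·π/2 = 8*π.
  So ∫_0^π u² dx = 8*π.
  (u')² squared terms: (-8)²·∫cos(2x)² dx = 64·π/2 = 32*π.
  So ∫_0^π (u')² dx = 32*π.
||u||_{H^1}^2 = (8*π) + (32*π) = 40*π.


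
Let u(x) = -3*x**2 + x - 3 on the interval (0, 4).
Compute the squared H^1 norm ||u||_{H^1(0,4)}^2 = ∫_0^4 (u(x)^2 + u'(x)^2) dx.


||u||_{H^1}^2 = 37928/15

The H^1 norm (squared) on an interval (0, L) is
  ||u||_{H^1}^2 = ∫_0^L u(x)^2 dx + ∫_0^L u'(x)^2 dx.
Compute u'(x) = 1 - 6*x.
Then u(x)^2 = 9*x**4 - 6*x**3 + 19*x**2 - 6*x + 9 and u'(x)^2 = 36*x**2 - 12*x + 1.
Integrate each monomial from 0 to 4 using ∫_0^4 c·x^n dx = c·4^(n+1)/(n+1):
  ∫_0^4 u(x)^2 dx = ∫_0^4 (9*x^4 - 6*x^3 + 19*x^2 - 6*x + 9) dx. Term by term:
    ∫_0^4 9*x^4 dx = 9216/5;  ∫_0^4 -6*x^3 dx = -384;  ∫_0^4 19*x^2 dx = 1216/3;
    ∫_0^4 -6*x dx = -48;  ∫_0^4 9 dx = 36.
  Sum: 9216/5 − 384 + 1216/3 − 48 + 36 = 27788/15.
  ∫_0^4 u'(x)^2 dx = ∫_0^4 (36*x^2 - 12*x + 1) dx. Term by term:
    ∫_0^4 36*x^2 dx = 768;  ∫_0^4 -12*x dx = -96;  ∫_0^4 1 dx = 4.
  Sum: 768 − 96 + 4 = 676.
Adding: ||u||_{H^1}^2 = 27788/15 + 676 = 37928/15.


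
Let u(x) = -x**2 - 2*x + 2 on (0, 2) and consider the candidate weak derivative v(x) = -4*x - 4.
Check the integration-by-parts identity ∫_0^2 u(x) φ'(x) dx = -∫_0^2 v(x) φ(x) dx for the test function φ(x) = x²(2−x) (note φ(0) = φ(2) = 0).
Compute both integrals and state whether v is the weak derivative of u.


LHS = 88/15, RHS = 176/15. No, v is not the weak derivative of u.

u(x) = -x**2 - 2*x + 2, classical derivative u'(x) = -2*x - 2.
φ(x) = x²(2−x), so φ'(x) = x*(4 - 3*x).
Note φ(0) = φ(2) = 0, so the boundary term u·φ vanishes.
LHS = ∫_0^2 u(x) φ'(x) dx = ∫_0^2 (3*x^4 + 2*x^3 - 14*x^2 + 8*x) dx. Term by term:
  ∫_0^2 3*x^4 dx = 96/5;  ∫_0^2 2*x^3 dx = 8;  ∫_0^2 -14*x^2 dx = -112/3;
  ∫_0^2 8*x dx = 16.
Sum: 96/5 + 8 − 112/3 + 16 = 88/15.
So LHS = 88/15.
∫_0^2 v(x) φ(x) dx = ∫_0^2 (4*x^4 - 4*x^3 - 8*x^2) dx. Term by term:
  ∫_0^2 4*x^4 dx = 128/5;  ∫_0^2 -4*x^3 dx = -16;  ∫_0^2 -8*x^2 dx = -64/3.
Sum: 128/5 − 16 − 64/3 = -176/15.
So RHS = -∫_0^2 v(x) φ(x) dx = 176/15.
LHS − RHS = -88/15 ≠ 0, so the identity fails.
(For a valid weak derivative the identity must hold for EVERY test function, in particular this one. The failure shows v is NOT the weak derivative of u.)
Correct weak derivative would be u'(x) = -2*x - 2.


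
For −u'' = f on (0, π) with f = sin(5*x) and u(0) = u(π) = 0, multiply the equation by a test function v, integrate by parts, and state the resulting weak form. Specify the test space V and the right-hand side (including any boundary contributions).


V = H^1_0(0, π) (so v(0) = v(π) = 0); weak form: ∫_0^π u'v' dx = ∫_0^π (sin(5*x)) v dx for all v ∈ V.

Multiply both sides by a test function v and integrate from 0 to π:
  ∫_0^π −u''(x) v(x) dx = ∫_0^π f(x) v(x) dx.
Integrate the LHS by parts once:
  ∫_0^π −u'' v dx = −[u'(x) v(x)]_0^π + ∫_0^π u'(x) v'(x) dx.
Thus ∫_0^π u'(x) v'(x) dx = ∫_0^π f(x) v(x) dx + [u'(x) v(x)]_0^π.
Choose V so that boundary terms are either known or forced to vanish.
u is Dirichlet: u(0) = u(π) = 0. Let V = H^1_0(0, π); then v(0) = v(π) = 0, and [u' v]_0^π = 0.
Weak formulation: find u (satisfying any essential BC) such that ∫_0^π u'(x) v'(x) dx = ∫_0^π f v dx for all v ∈ V.
Substituting f(x) = sin(5*x), the right-hand side is ∫_0^π (sin(5*x)) v dx.


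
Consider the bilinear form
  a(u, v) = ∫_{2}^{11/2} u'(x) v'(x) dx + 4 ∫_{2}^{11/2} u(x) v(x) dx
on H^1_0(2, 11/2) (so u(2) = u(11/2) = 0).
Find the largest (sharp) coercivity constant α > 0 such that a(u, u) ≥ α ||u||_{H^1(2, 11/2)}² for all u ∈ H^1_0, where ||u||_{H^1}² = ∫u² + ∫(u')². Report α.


α = 1

Coercivity of a(·,·) on H^1_0(2, 11/2) means a(u, u) ≥ α ||u||_{H^1}² for every u ∈ H^1_0.
The interval has length L = 7/2, and Poincaré/coercivity depend only on L. Here a(u, u) = ∫(u')² + (4)·∫u².
Here c = 4 ≥ 1, so a(u,u) = ∫(u')² + c∫u² ≥ ∫(u')² + ∫u² = ||u||_{H^1}², i.e. α = 1 works. No larger α is possible: a(u,u) ≥ α||u||_{H^1}² means (1−α)∫(u')² ≥ (α−c)∫u², and for the modes u_n = sin(nπ(x−x₀)/L) (x₀ the left endpoint) one has ∫u_n²/∫(u_n')² = (L/(nπ))² → 0, so a(u_n,u_n)/||u_n||_{H^1}² → 1. Hence the optimal constant is α = 1.
Therefore α = 1.


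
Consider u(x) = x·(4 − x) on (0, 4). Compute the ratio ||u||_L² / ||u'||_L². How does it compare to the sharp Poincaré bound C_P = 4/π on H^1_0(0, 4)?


||u||_L² / ||u'||_L² = 2*sqrt(10)/5 < C_P = 4/π.

u(x) = x·(4 − x), so u'(x) = 4 - 2*x.
u(x) = x·(4 − x) vanishes at x = 0 and x = 4, so u ∈ H^1_0(0, 4). Differentiate via the product rule and integrate the resulting polynomials term by term.
  ∫_0^4 u² dx = ∫_0^4 (x^4 - 8*x^3 + 16*x^2) dx. Term by term:
    ∫_0^4 x^4 dx = 1024/5;  ∫_0^4 -8*x^3 dx = -512;  ∫_0^4 16*x^2 dx = 1024/3.
  Sum: 1024/5 − 512 + 1024/3 = 512/15.
  ∫_0^4 (u')² dx = ∫_0^4 (4*x^2 - 16*x + 16) dx. Term by term:
    ∫_0^4 4*x^2 dx = 256/3;  ∫_0^4 -16*x dx = -128;  ∫_0^4 16 dx = 64.
  Sum: 256/3 − 128 + 64 = 64/3.
∫_0^4 u² dx = 512/15, so ||u||_L² = 16*sqrt(30)/15.
∫_0^4 (u')² dx = 64/3, so ||u'||_L² = 8*sqrt(3)/3.
Ratio ||u||_L² / ||u'||_L² = 2*sqrt(10)/5.
Sharp Poincaré constant on H^1_0(0, 4) is C_P = L/π = 4/π, achieved by sin(π/4·x).
A polynomial bump cannot attain the sharp Poincaré constant (only the first sine eigenfunction does), so the ratio is strictly less than C_P, consistent with ||u||_L² ≤ C_P ||u'||_L².


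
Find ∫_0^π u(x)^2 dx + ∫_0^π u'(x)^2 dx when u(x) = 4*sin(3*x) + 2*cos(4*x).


||u||_{H^1(0,π)}^2 = -1632/7 + 114*π

u'(x) = -8*sin(4*x) + 12*cos(3*x).
Expand u² and (u')² and integrate term by term on (0, π), using: for integers n ≥ 1, ∫_0^π sin²(nx) dx = ∫_0^π cos²(nx) dx = π/2; for n ≠ n', ∫_0^π sin(nx)sin(n'x) dx = ∫_0^π cos(nx)cos(n'x) dx = 0; and by product-to-sum, ∫_0^π sin(nx)cos(n'x) dx = ½∫_0^π [sin((n+n')x) + sin((n−n')x)] dx, which is 0 when n+n' is even and 2n/(n²−n'²) when n+n' is odd (it need not vanish on (0, π)).
  u² squared terms: (2)²·∫cos(4x)² dx = 4·π/2 = 2*π;  (4)²·∫sin(3x)² dx = 16·π/2 = 8*π.
  u² cross terms: 2·(2)·(4)·∫cos(4x)·sin(3x) dx = 16·(-6/7) = -96/7.
  So ∫_0^π u² dx = 2*π + 8*π − 96/7 = -96/7 + 10*π.
  (u')² squared terms: (-8)²·∫sin(4x)² dx = 64·π/2 = 32*π;  (12)²·∫cos(3x)² dx = 144·π/2 = 72*π.
  (u')² cross terms: 2·(-8)·(12)·∫sin(4x)·cos(3x) dx = -192·(8/7) = -1536/7.
  So ∫_0^π (u')² dx = 32*π + 72*π − 1536/7 = -1536/7 + 104*π.
||u||_{H^1}^2 = (-96/7 + 10*π) + (-1536/7 + 104*π) = -1632/7 + 114*π.


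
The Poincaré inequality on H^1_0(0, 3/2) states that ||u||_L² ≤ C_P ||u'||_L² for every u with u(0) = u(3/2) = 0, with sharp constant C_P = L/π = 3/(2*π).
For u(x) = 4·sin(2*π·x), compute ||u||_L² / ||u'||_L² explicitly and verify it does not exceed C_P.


||u||_L² / ||u'||_L² = 1/(2*π) < C_P = 3/(2*π).

u(x) = 4·sin(2*π·x), so u'(x) = 8*π*cos(2*π*x).
Writing u(x) = A·sin(kπx/L) with A = 4 and k = 3, use ∫_0^L sin²(kπx/L) dx = L/2 and ∫_0^L cos²(kπx/L) dx = L/2.
u² = 16·sin²(2*π·x) and (u')² = 64*π^2·cos²(2*π·x), and each of sin², cos² integrates to L/2 = 3/4 over (0, 3/2).
∫_0^3/2 u² dx = 12, so ||u||_L² = 2*sqrt(3).
∫_0^3/2 (u')² dx = 48*π^2, so ||u'||_L² = 4*sqrt(3)*π.
Ratio ||u||_L² / ||u'||_L² = 1/(2*π).
Sharp Poincaré constant on H^1_0(0, 3/2) is C_P = L/π = 3/(2*π), achieved by sin(2*π/3·x).
This is the k = 3 harmonic; the ratio L/(kπ) is strictly less than C_P = L/π, consistent with the sharp inequality ||u||_L² ≤ C_P ||u'||_L².


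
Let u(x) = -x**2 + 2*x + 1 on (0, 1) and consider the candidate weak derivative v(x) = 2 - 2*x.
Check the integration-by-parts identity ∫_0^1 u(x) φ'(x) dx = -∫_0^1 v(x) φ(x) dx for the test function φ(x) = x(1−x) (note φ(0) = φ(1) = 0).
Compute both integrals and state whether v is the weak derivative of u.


LHS = -1/6, RHS = -1/6. Yes, v = u' weakly.

u(x) = -x**2 + 2*x + 1, classical derivative u'(x) = 2 - 2*x.
φ(x) = x(1−x), so φ'(x) = 1 - 2*x.
Note φ(0) = φ(1) = 0, so the boundary term u·φ vanishes.
LHS = ∫_0^1 u(x) φ'(x) dx = ∫_0^1 (2*x^3 - 5*x^2 + 1) dx. Term by term:
  ∫_0^1 2*x^3 dx = 1/2;  ∫_0^1 -5*x^2 dx = -5/3;  ∫_0^1 1 dx = 1.
Sum: 1/2 − 5/3 + 1 = -1/6.
So LHS = -1/6.
∫_0^1 v(x) φ(x) dx = ∫_0^1 (2*x^3 - 4*x^2 + 2*x) dx. Term by term:
  ∫_0^1 2*x^3 dx = 1/2;  ∫_0^1 -4*x^2 dx = -4/3;  ∫_0^1 2*x dx = 1.
Sum: 1/2 − 4/3 + 1 = 1/6.
So RHS = -∫_0^1 v(x) φ(x) dx = -1/6.
LHS = RHS, so the identity holds for this test φ.
Moreover u is smooth here and v(x) = u'(x) = 2 - 2*x pointwise, so the identity holds for every test function. Hence v is the weak derivative of u.


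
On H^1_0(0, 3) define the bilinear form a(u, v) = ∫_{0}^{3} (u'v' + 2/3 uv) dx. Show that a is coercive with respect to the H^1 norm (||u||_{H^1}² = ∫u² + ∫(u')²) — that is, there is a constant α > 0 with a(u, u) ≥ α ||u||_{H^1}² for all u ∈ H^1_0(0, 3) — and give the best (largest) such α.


α = (6 + π^2)/(9 + π^2)

Coercivity of a(·,·) on H^1_0(0, 3) means a(u, u) ≥ α ||u||_{H^1}² for every u ∈ H^1_0.
The interval has length L = 3, and Poincaré/coercivity depend only on L. Here a(u, u) = ∫(u')² + (2/3)·∫u².
Here 0 < c = 2/3 < 1. The condition a(u,u) ≥ α||u||_{H^1}² reads (1−α)∫(u')² ≥ (α−c)∫u². Any admissible α is ≤ 1 (rapidly oscillating u have ∫u²/∫(u')² → 0), and α = 1 would force 0 ≥ (1−c)∫u², impossible since c < 1; so 1−α > 0. By the sharp Poincaré inequality on H^1_0 of an interval of length L, ∫(u')² ≥ (π/L)²∫u² with equality for the first sine mode sin(π(x−x₀)/L) (x₀ the left endpoint), so the inequality holds for all u iff (1−α)(π/L)² ≥ α − c, i.e. α ≤ ((π/L)² + c)/((π/L)² + 1) = (1 + c(L/π)²)/(1 + (L/π)²). With (π/L)² = π^2/9 and c = 2/3, the largest admissible constant is α = ((π/L)² + c)/((π/L)² + 1).
Simplifying, α = (6 + π^2)/(9 + π^2).


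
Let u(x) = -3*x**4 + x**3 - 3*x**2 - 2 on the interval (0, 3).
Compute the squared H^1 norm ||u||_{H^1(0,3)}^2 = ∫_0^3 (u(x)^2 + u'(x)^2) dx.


||u||_{H^1}^2 = 9002211/140

The H^1 norm (squared) on an interval (0, L) is
  ||u||_{H^1}^2 = ∫_0^L u(x)^2 dx + ∫_0^L u'(x)^2 dx.
Compute u'(x) = -12*x**3 + 3*x**2 - 6*x.
Then u(x)^2 = 9*x**8 - 6*x**7 + 19*x**6 - 6*x**5 + 21*x**4 - 4*x**3 + 12*x**2 + 4 and u'(x)^2 = 144*x**6 - 72*x**5 + 153*x**4 - 36*x**3 + 36*x**2.
Integrate each monomial from 0 to 3 using ∫_0^3 c·x^n dx = c·3^(n+1)/(n+1):
  ∫_0^3 u(x)^2 dx = ∫_0^3 (9*x^8 - 6*x^7 + 19*x^6 - 6*x^5 + 21*x^4 - 4*x^3 + 12*x^2 + 4) dx. Term by term:
    ∫_0^3 9*x^8 dx = 19683;  ∫_0^3 -6*x^7 dx = -19683/4;  ∫_0^3 19*x^6 dx = 41553/7;
    ∫_0^3 -6*x^5 dx = -729;  ∫_0^3 21*x^4 dx = 5103/5;  ∫_0^3 -4*x^3 dx = -81;
    ∫_0^3 12*x^2 dx = 108;  ∫_0^3 4 dx = 12.
  Sum: 19683 − 19683/4 + 41553/7 − 729 + 5103/5 − 81 + 108 + 12 = 2944059/140.
  ∫_0^3 u'(x)^2 dx = ∫_0^3 (144*x^6 - 72*x^5 + 153*x^4 - 36*x^3 + 36*x^2) dx. Term by term:
    ∫_0^3 144*x^6 dx = 314928/7;  ∫_0^3 -72*x^5 dx = -8748;  ∫_0^3 153*x^4 dx = 37179/5;
    ∫_0^3 -36*x^3 dx = -729;  ∫_0^3 36*x^2 dx = 324.
  Sum: 314928/7 − 8748 + 37179/5 − 729 + 324 = 1514538/35.
Adding: ||u||_{H^1}^2 = 2944059/140 + 1514538/35 = 9002211/140.


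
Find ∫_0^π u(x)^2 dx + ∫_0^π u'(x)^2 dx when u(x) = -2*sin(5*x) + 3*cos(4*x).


||u||_{H^1(0,π)}^2 = -680/3 + 257*π/2

u'(x) = -12*sin(4*x) - 10*cos(5*x).
Expand u² and (u')² and integrate term by term on (0, π), using: for integers n ≥ 1, ∫_0^π sin²(nx) dx = ∫_0^π cos²(nx) dx = π/2; for n ≠ n', ∫_0^π sin(nx)sin(n'x) dx = ∫_0^π cos(nx)cos(n'x) dx = 0; and by product-to-sum, ∫_0^π sin(nx)cos(n'x) dx = ½∫_0^π [sin((n+n')x) + sin((n−n')x)] dx, which is 0 when n+n' is even and 2n/(n²−n'²) when n+n' is odd (it need not vanish on (0, π)).
  u² squared terms: (-2)²·∫sin(5x)² dx = 4·π/2 = 2*π;  (3)²·∫cos(4x)² dx = 9·π/2 = 9*π/2.
  u² cross terms: 2·(-2)·(3)·∫sin(5x)·cos(4x) dx = -12·(10/9) = -40/3.
  So ∫_0^π u² dx = 2*π + 9*π/2 − 40/3 = -40/3 + 13*π/2.
  (u')² squared terms: (-12)²·∫sin(4x)² dx = 144·π/2 = 72*π;  (-10)²·∫cos(5x)² dx = 100·π/2 = 50*π.
  (u')² cross terms: 2·(-12)·(-10)·∫sin(4x)·cos(5x) dx = 240·(-8/9) = -640/3.
  So ∫_0^π (u')² dx = 72*π + 50*π − 640/3 = -640/3 + 122*π.
||u||_{H^1}^2 = (-40/3 + 13*π/2) + (-640/3 + 122*π) = -680/3 + 257*π/2.


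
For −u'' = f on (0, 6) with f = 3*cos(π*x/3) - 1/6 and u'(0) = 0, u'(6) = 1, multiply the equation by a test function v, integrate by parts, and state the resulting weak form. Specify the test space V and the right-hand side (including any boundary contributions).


V = H^1(0, 6) (v unrestricted at boundary; u is determined up to an additive constant); weak form: ∫_0^6 u'v' dx = ∫_0^6 (3*cos(π*x/3) - 1/6) v dx + v(6) for all v ∈ V.

Multiply both sides by a test function v and integrate from 0 to 6:
  ∫_0^6 −u''(x) v(x) dx = ∫_0^6 f(x) v(x) dx.
Integrate the LHS by parts once:
  ∫_0^6 −u'' v dx = −[u'(x) v(x)]_0^6 + ∫_0^6 u'(x) v'(x) dx.
Thus ∫_0^6 u'(x) v'(x) dx = ∫_0^6 f(x) v(x) dx + [u'(x) v(x)]_0^6.
Choose V so that boundary terms are either known or forced to vanish.
u has inhomogeneous Neumann u'(0) = 0, u'(6) = 1. [u' v]_0^6 = (1)·v(6) − (0)·v(0) = v(6). Take V = H^1(0, 6); boundary term becomes part of RHS.
Weak formulation: find u (satisfying any essential BC) such that ∫_0^6 u'(x) v'(x) dx = ∫_0^6 f v dx + v(6) for all v ∈ V (Neumann data are natural BCs: they enter the RHS as boundary terms).
Substituting f(x) = 3*cos(π*x/3) - 1/6, the right-hand side is ∫_0^6 (3*cos(π*x/3) - 1/6) v dx + v(6).
Compatibility check (pure Neumann): taking v ≡ 1 ∈ V gives 0 = ∫_0^6 f dx + (1) − (0), i.e. ∫_0^6 f dx must equal u'(0) − u'(6) = -1. Indeed ∫_0^6 (3*cos(π*x/3) - 1/6) dx = -1, so the data are compatible. The solution is then unique only up to an additive constant (fix it e.g. by requiring ∫_0^6 u dx = 0).


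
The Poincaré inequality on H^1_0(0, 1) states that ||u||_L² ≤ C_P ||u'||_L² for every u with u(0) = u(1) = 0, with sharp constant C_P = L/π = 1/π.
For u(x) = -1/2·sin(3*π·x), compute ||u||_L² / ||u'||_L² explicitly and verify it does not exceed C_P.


||u||_L² / ||u'||_L² = 1/(3*π) < C_P = 1/π.

u(x) = -1/2·sin(3*π·x), so u'(x) = -3*π*cos(3*π*x)/2.
Writing u(x) = A·sin(kπx/L) with A = -1/2 and k = 3, use ∫_0^L sin²(kπx/L) dx = L/2 and ∫_0^L cos²(kπx/L) dx = L/2.
u² = 1/4·sin²(3*π·x) and (u')² = 9*π^2/4·cos²(3*π·x), and each of sin², cos² integrates to L/2 = 1/2 over (0, 1).
∫_0^1 u² dx = 1/8, so ||u||_L² = sqrt(2)/4.
∫_0^1 (u')² dx = 9*π^2/8, so ||u'||_L² = 3*sqrt(2)*π/4.
Ratio ||u||_L² / ||u'||_L² = 1/(3*π).
Sharp Poincaré constant on H^1_0(0, 1) is C_P = L/π = 1/π, achieved by sin(π·x).
This is the k = 3 harmonic; the ratio L/(kπ) is strictly less than C_P = L/π, consistent with the sharp inequality ||u||_L² ≤ C_P ||u'||_L².


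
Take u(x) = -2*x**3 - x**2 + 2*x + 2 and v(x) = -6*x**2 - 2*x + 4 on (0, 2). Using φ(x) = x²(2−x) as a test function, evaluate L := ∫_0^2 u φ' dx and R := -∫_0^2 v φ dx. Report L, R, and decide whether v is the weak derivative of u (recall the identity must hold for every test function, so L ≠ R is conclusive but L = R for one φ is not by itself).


LHS = 40/3, RHS = 32/3. No, v is not the weak derivative of u.

u(x) = -2*x**3 - x**2 + 2*x + 2, classical derivative u'(x) = -6*x**2 - 2*x + 2.
φ(x) = x²(2−x), so φ'(x) = x*(4 - 3*x).
Note φ(0) = φ(2) = 0, so the boundary term u·φ vanishes.
LHS = ∫_0^2 u(x) φ'(x) dx = ∫_0^2 (6*x^5 - 5*x^4 - 10*x^3 + 2*x^2 + 8*x) dx. Term by term:
  ∫_0^2 6*x^5 dx = 64;  ∫_0^2 -5*x^4 dx = -32;  ∫_0^2 -10*x^3 dx = -40;
  ∫_0^2 2*x^2 dx = 16/3;  ∫_0^2 8*x dx = 16.
Sum: 64 − 32 − 40 + 16/3 + 16 = 40/3.
So LHS = 40/3.
∫_0^2 v(x) φ(x) dx = ∫_0^2 (6*x^5 - 10*x^4 - 8*x^3 + 8*x^2) dx. Term by term:
  ∫_0^2 6*x^5 dx = 64;  ∫_0^2 -10*x^4 dx = -64;  ∫_0^2 -8*x^3 dx = -32;
  ∫_0^2 8*x^2 dx = 64/3.
Sum: 64 − 64 − 32 + 64/3 = -32/3.
So RHS = -∫_0^2 v(x) φ(x) dx = 32/3.
LHS − RHS = 8/3 ≠ 0, so the identity fails.
(For a valid weak derivative the identity must hold for EVERY test function, in particular this one. The failure shows v is NOT the weak derivative of u.)
Correct weak derivative would be u'(x) = -6*x**2 - 2*x + 2.


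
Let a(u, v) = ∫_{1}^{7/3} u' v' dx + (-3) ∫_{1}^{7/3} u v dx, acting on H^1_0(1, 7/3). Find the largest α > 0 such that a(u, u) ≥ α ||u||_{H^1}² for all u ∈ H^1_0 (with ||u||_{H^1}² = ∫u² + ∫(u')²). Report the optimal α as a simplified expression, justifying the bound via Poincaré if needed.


α = 3*(-16 + 3*π^2)/(16 + 9*π^2)

Coercivity of a(·,·) on H^1_0(1, 7/3) means a(u, u) ≥ α ||u||_{H^1}² for every u ∈ H^1_0.
The interval has length L = 4/3, and Poincaré/coercivity depend only on L. Here a(u, u) = ∫(u')² + (-3)·∫u².
Here c = -3 < 0 with |c| < (π/L)² = 9*π^2/16, so coercivity still holds. The condition a(u,u) ≥ α||u||_{H^1}² reads (1−α)∫(u')² ≥ (α−c)∫u². Any admissible α is ≤ 1 (rapidly oscillating u have ∫u²/∫(u')² → 0), and α = 1 would force 0 ≥ (1−c)∫u², impossible since c < 1; so 1−α > 0. By the sharp Poincaré inequality on H^1_0 of an interval of length L, ∫(u')² ≥ (π/L)²∫u² with equality for the first sine mode sin(π(x−x₀)/L) (x₀ the left endpoint), so the inequality holds for all u iff (1−α)(π/L)² ≥ α − c, i.e. α ≤ ((π/L)² + c)/((π/L)² + 1) = (1 + c(L/π)²)/(1 + (L/π)²). (Direct route, valid since c ≤ 0: Poincaré gives c∫u² ≥ c(L/π)²∫(u')², so a(u,u) ≥ (1 + c(L/π)²)∫(u')², while ||u||_{H^1}² ≤ (1 + (L/π)²)∫(u')²; dividing yields the same α.) With (π/L)² = 9*π^2/16 and c = -3, the largest admissible constant is α = ((π/L)² + c)/((π/L)² + 1).
Simplifying, α = 3*(-16 + 3*π^2)/(16 + 9*π^2).


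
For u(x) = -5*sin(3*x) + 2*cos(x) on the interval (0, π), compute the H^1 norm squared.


||u||_{H^1(0,π)}^2 = 129*π

u'(x) = -2*sin(x) - 15*cos(3*x).
Expand u² and (u')² and integrate term by term on (0, π), using: for integers n ≥ 1, ∫_0^π sin²(nx) dx = ∫_0^π cos²(nx) dx = π/2; for n ≠ n', ∫_0^π sin(nx)sin(n'x) dx = ∫_0^π cos(nx)cos(n'x) dx = 0; and by product-to-sum, ∫_0^π sin(nx)cos(n'x) dx = ½∫_0^π [sin((n+n')x) + sin((n−n')x)] dx, which is 0 when n+n' is even and 2n/(n²−n'²) when n+n' is odd (it need not vanish on (0, π)).
  u² squared terms: (-5)²·∫sin(3x)² dx = 25·π/2 = 25*π/2;  (2)²·∫cos(x)² dx = 4·π/2 = 2*π.
  u² cross terms: 2·(-5)·(2)·∫sin(3x)·cos(x) dx = -20·(0) = 0.
  So ∫_0^π u² dx = 25*π/2 + 2*π + 0 = 29*π/2.
  (u')² squared terms: (-15)²·∫cos(3x)² dx = 225·π/2 = 225*π/2;  (-2)²·∫sin(x)² dx = 4·π/2 = 2*π.
  (u')² cross terms: 2·(-15)·(-2)·∫cos(3x)·sin(x) dx = 60·(0) = 0.
  So ∫_0^π (u')² dx = 225*π/2 + 2*π + 0 = 229*π/2.
||u||_{H^1}^2 = (29*π/2) + (229*π/2) = 129*π.


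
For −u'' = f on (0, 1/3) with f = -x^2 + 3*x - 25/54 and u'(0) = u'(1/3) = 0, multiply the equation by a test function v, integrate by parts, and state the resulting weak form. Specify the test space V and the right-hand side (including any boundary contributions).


V = H^1(0, 1/3) (no boundary constraint on v; u is determined up to an additive constant); weak form: ∫_0^1/3 u'v' dx = ∫_0^1/3 (-x^2 + 3*x - 25/54) v dx for all v ∈ V.

Multiply both sides by a test function v and integrate from 0 to 1/3:
  ∫_0^1/3 −u''(x) v(x) dx = ∫_0^1/3 f(x) v(x) dx.
Integrate the LHS by parts once:
  ∫_0^1/3 −u'' v dx = −[u'(x) v(x)]_0^1/3 + ∫_0^1/3 u'(x) v'(x) dx.
Thus ∫_0^1/3 u'(x) v'(x) dx = ∫_0^1/3 f(x) v(x) dx + [u'(x) v(x)]_0^1/3.
Choose V so that boundary terms are either known or forced to vanish.
u has homogeneous Neumann: u'(0) = u'(1/3) = 0. So [u' v]_0^1/3 = 0·v(1/3) − 0·v(0) = 0 for any v; take V = H^1(0, 1/3).
Weak formulation: find u (satisfying any essential BC) such that ∫_0^1/3 u'(x) v'(x) dx = ∫_0^1/3 f v dx for all v ∈ V (homogeneous Neumann, so boundary terms vanish).
Substituting f(x) = -x^2 + 3*x - 25/54, the right-hand side is ∫_0^1/3 (-x^2 + 3*x - 25/54) v dx.
Compatibility check (pure Neumann): taking v ≡ 1 ∈ V gives 0 = ∫_0^1/3 f dx + (0) − (0), i.e. ∫_0^1/3 f dx must equal u'(0) − u'(1/3) = 0. Indeed ∫_0^1/3 (-x^2 + 3*x - 25/54) dx = 0, so the data are compatible. The solution is then unique only up to an additive constant (fix it e.g. by requiring ∫_0^1/3 u dx = 0).


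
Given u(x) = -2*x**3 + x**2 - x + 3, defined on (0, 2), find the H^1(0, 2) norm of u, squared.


||u||_{H^1}^2 = 21232/105

The H^1 norm (squared) on an interval (0, L) is
  ||u||_{H^1}^2 = ∫_0^L u(x)^2 dx + ∫_0^L u'(x)^2 dx.
Compute u'(x) = -6*x**2 + 2*x - 1.
Then u(x)^2 = 4*x**6 - 4*x**5 + 5*x**4 - 14*x**3 + 7*x**2 - 6*x + 9 and u'(x)^2 = 36*x**4 - 24*x**3 + 16*x**2 - 4*x + 1.
Integrate each monomial from 0 to 2 using ∫_0^2 c·x^n dx = c·2^(n+1)/(n+1):
  ∫_0^2 u(x)^2 dx = ∫_0^2 (4*x^6 - 4*x^5 + 5*x^4 - 14*x^3 + 7*x^2 - 6*x + 9) dx. Term by term:
    ∫_0^2 4*x^6 dx = 512/7;  ∫_0^2 -4*x^5 dx = -128/3;  ∫_0^2 5*x^4 dx = 32;
    ∫_0^2 -14*x^3 dx = -56;  ∫_0^2 7*x^2 dx = 56/3;  ∫_0^2 -6*x dx = -12;
    ∫_0^2 9 dx = 18.
  Sum: 512/7 − 128/3 + 32 − 56 + 56/3 − 12 + 18 = 218/7.
  ∫_0^2 u'(x)^2 dx = ∫_0^2 (36*x^4 - 24*x^3 + 16*x^2 - 4*x + 1) dx. Term by term:
    ∫_0^2 36*x^4 dx = 1152/5;  ∫_0^2 -24*x^3 dx = -96;  ∫_0^2 16*x^2 dx = 128/3;
    ∫_0^2 -4*x dx = -8;  ∫_0^2 1 dx = 2.
  Sum: 1152/5 − 96 + 128/3 − 8 + 2 = 2566/15.
Adding: ||u||_{H^1}^2 = 218/7 + 2566/15 = 21232/105.


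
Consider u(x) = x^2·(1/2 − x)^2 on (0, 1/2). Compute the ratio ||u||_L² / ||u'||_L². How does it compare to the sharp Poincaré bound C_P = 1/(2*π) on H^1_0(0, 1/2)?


||u||_L² / ||u'||_L² = sqrt(3)/12 < C_P = 1/(2*π).

u(x) = x^2·(1/2 − x)^2, so u'(x) = x*(2*x - 1)*(4*x - 1)/2.
u(x) = x^2·(1/2 − x)^2 vanishes at x = 0 and x = 1/2, so u ∈ H^1_0(0, 1/2). Differentiate via the product rule and integrate the resulting polynomials term by term.
  ∫_0^1/2 u² dx = ∫_0^1/2 (x^8 - 2*x^7 + 3*x^6/2 - x^5/2 + x^4/16) dx. Term by term:
    ∫_0^1/2 x^8 dx = 1/4608;  ∫_0^1/2 -2*x^7 dx = -1/1024;  ∫_0^1/2 3*x^6/2 dx = 3/1792;
    ∫_0^1/2 -x^5/2 dx = -1/768;  ∫_0^1/2 x^4/16 dx = 1/2560.
  Sum: 1/4608 − 1/1024 + 3/1792 − 1/768 + 1/2560 = 1/322560.
  ∫_0^1/2 (u')² dx = ∫_0^1/2 (16*x^6 - 24*x^5 + 13*x^4 - 3*x^3 + x^2/4) dx. Term by term:
    ∫_0^1/2 16*x^6 dx = 1/56;  ∫_0^1/2 -24*x^5 dx = -1/16;  ∫_0^1/2 13*x^4 dx = 13/160;
    ∫_0^1/2 -3*x^3 dx = -3/64;  ∫_0^1/2 x^2/4 dx = 1/96.
  Sum: 1/56 − 1/16 + 13/160 − 3/64 + 1/96 = 1/6720.
∫_0^1/2 u² dx = 1/322560, so ||u||_L² = sqrt(35)/3360.
∫_0^1/2 (u')² dx = 1/6720, so ||u'||_L² = sqrt(105)/840.
Ratio ||u||_L² / ||u'||_L² = sqrt(3)/12.
Sharp Poincaré constant on H^1_0(0, 1/2) is C_P = L/π = 1/(2*π), achieved by sin(2*π·x).
A polynomial bump cannot attain the sharp Poincaré constant (only the first sine eigenfunction does), so the ratio is strictly less than C_P, consistent with ||u||_L² ≤ C_P ||u'||_L².


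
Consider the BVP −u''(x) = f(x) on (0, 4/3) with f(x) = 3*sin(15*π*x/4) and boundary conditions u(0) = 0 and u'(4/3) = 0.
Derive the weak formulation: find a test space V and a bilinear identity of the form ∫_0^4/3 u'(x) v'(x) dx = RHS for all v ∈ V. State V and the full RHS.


V = {v ∈ H^1(0, 4/3) : v(0) = 0} (test functions vanish at x = 0 where u is specified); weak form: ∫_0^4/3 u'v' dx = ∫_0^4/3 (3*sin(15*π*x/4)) v dx for all v ∈ V.

Multiply both sides by a test function v and integrate from 0 to 4/3:
  ∫_0^4/3 −u''(x) v(x) dx = ∫_0^4/3 f(x) v(x) dx.
Integrate the LHS by parts once:
  ∫_0^4/3 −u'' v dx = −[u'(x) v(x)]_0^4/3 + ∫_0^4/3 u'(x) v'(x) dx.
Thus ∫_0^4/3 u'(x) v'(x) dx = ∫_0^4/3 f(x) v(x) dx + [u'(x) v(x)]_0^4/3.
Choose V so that boundary terms are either known or forced to vanish.
Mixed BC: u(0) = 0 (Dirichlet) and u'(4/3) = 0 (Neumann). Define V = {v ∈ H^1(0, 4/3) : v(0) = 0}. Then [u' v]_0^4/3 = u'(4/3)·v(4/3) − u'(0)·0 = 0.
Weak formulation: find u (satisfying any essential BC) such that ∫_0^4/3 u'(x) v'(x) dx = ∫_0^4/3 f v dx for all v ∈ V (Dirichlet at 0 absorbed into V; the Neumann datum at x = 4/3 is zero, so no boundary term remains).
Substituting f(x) = 3*sin(15*π*x/4), the right-hand side is ∫_0^4/3 (3*sin(15*π*x/4)) v dx.


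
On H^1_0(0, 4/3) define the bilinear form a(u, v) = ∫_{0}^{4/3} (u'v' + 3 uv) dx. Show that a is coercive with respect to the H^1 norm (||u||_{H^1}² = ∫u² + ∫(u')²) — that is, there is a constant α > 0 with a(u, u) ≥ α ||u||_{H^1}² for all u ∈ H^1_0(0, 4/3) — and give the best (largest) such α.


α = 1

Coercivity of a(·,·) on H^1_0(0, 4/3) means a(u, u) ≥ α ||u||_{H^1}² for every u ∈ H^1_0.
The interval has length L = 4/3, and Poincaré/coercivity depend only on L. Here a(u, u) = ∫(u')² + (3)·∫u².
Here c = 3 ≥ 1, so a(u,u) = ∫(u')² + c∫u² ≥ ∫(u')² + ∫u² = ||u||_{H^1}², i.e. α = 1 works. No larger α is possible: a(u,u) ≥ α||u||_{H^1}² means (1−α)∫(u')² ≥ (α−c)∫u², and for the modes u_n = sin(nπ(x−x₀)/L) (x₀ the left endpoint) one has ∫u_n²/∫(u_n')² = (L/(nπ))² → 0, so a(u_n,u_n)/||u_n||_{H^1}² → 1. Hence the optimal constant is α = 1.
Therefore α = 1.


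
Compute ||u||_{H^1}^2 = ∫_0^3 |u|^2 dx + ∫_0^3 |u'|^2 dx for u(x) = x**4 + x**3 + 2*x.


||u||_{H^1}^2 = 1911327/140

The H^1 norm (squared) on an interval (0, L) is
  ||u||_{H^1}^2 = ∫_0^L u(x)^2 dx + ∫_0^L u'(x)^2 dx.
Compute u'(x) = 4*x**3 + 3*x**2 + 2.
Then u(x)^2 = x**8 + 2*x**7 + x**6 + 4*x**5 + 4*x**4 + 4*x**2 and u'(x)^2 = 16*x**6 + 24*x**5 + 9*x**4 + 16*x**3 + 12*x**2 + 4.
Integrate each monomial from 0 to 3 using ∫_0^3 c·x^n dx = c·3^(n+1)/(n+1):
  ∫_0^3 u(x)^2 dx = ∫_0^3 (x^8 + 2*x^7 + x^6 + 4*x^5 + 4*x^4 + 4*x^2) dx. Term by term:
    ∫_0^3 x^8 dx = 2187;  ∫_0^3 2*x^7 dx = 6561/4;  ∫_0^3 x^6 dx = 2187/7;
    ∫_0^3 4*x^5 dx = 486;  ∫_0^3 4*x^4 dx = 972/5;  ∫_0^3 4*x^2 dx = 36.
  Sum: 2187 + 6561/4 + 2187/7 + 486 + 972/5 + 36 = 679851/140.
  ∫_0^3 u'(x)^2 dx = ∫_0^3 (16*x^6 + 24*x^5 + 9*x^4 + 16*x^3 + 12*x^2 + 4) dx. Term by term:
    ∫_0^3 16*x^6 dx = 34992/7;  ∫_0^3 24*x^5 dx = 2916;  ∫_0^3 9*x^4 dx = 2187/5;
    ∫_0^3 16*x^3 dx = 324;  ∫_0^3 12*x^2 dx = 108;  ∫_0^3 4 dx = 12.
  Sum: 34992/7 + 2916 + 2187/5 + 324 + 108 + 12 = 307869/35.
Adding: ||u||_{H^1}^2 = 679851/140 + 307869/35 = 1911327/140.


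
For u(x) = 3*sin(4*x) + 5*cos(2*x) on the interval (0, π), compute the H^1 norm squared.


||u||_{H^1(0,π)}^2 = 139*π

u'(x) = -10*sin(2*x) + 12*cos(4*x).
Expand u² and (u')² and integrate term by term on (0, π), using: for integers n ≥ 1, ∫_0^π sin²(nx) dx = ∫_0^π cos²(nx) dx = π/2; for n ≠ n', ∫_0^π sin(nx)sin(n'x) dx = ∫_0^π cos(nx)cos(n'x) dx = 0; and by product-to-sum, ∫_0^π sin(nx)cos(n'x) dx = ½∫_0^π [sin((n+n')x) + sin((n−n')x)] dx, which is 0 when n+n' is even and 2n/(n²−n'²) when n+n' is odd (it need not vanish on (0, π)).
  u² squared terms: (3)²·∫sin(4x)² dx = 9·π/2 = 9*π/2;  (5)²·∫cos(2x)² dx = 25·π/2 = 25*π/2.
  u² cross terms: 2·(3)·(5)·∫sin(4x)·cos(2x) dx = 30·(0) = 0.
  So ∫_0^π u² dx = 9*π/2 + 25*π/2 + 0 = 17*π.
  (u')² squared terms: (-10)²·∫sin(2x)² dx = 100·π/2 = 50*π;  (12)²·∫cos(4x)² dx = 144·π/2 = 72*π.
  (u')² cross terms: 2·(-10)·(12)·∫sin(2x)·cos(4x) dx = -240·(0) = 0.
  So ∫_0^π (u')² dx = 50*π + 72*π + 0 = 122*π.
||u||_{H^1}^2 = (17*π) + (122*π) = 139*π.


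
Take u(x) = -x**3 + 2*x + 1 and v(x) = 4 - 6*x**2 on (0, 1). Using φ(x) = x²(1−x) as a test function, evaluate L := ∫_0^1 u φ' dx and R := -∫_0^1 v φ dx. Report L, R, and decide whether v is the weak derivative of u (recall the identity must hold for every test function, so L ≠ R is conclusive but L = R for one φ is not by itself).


LHS = -1/15, RHS = -2/15. No, v is not the weak derivative of u.

u(x) = -x**3 + 2*x + 1, classical derivative u'(x) = 2 - 3*x**2.
φ(x) = x²(1−x), so φ'(x) = x*(2 - 3*x).
Note φ(0) = φ(1) = 0, so the boundary term u·φ vanishes.
LHS = ∫_0^1 u(x) φ'(x) dx = ∫_0^1 (3*x^5 - 2*x^4 - 6*x^3 + x^2 + 2*x) dx. Term by term:
  ∫_0^1 3*x^5 dx = 1/2;  ∫_0^1 -2*x^4 dx = -2/5;  ∫_0^1 -6*x^3 dx = -3/2;
  ∫_0^1 x^2 dx = 1/3;  ∫_0^1 2*x dx = 1.
Sum: 1/2 − 2/5 − 3/2 + 1/3 + 1 = -1/15.
So LHS = -1/15.
∫_0^1 v(x) φ(x) dx = ∫_0^1 (6*x^5 - 6*x^4 - 4*x^3 + 4*x^2) dx. Term by term:
  ∫_0^1 6*x^5 dx = 1;  ∫_0^1 -6*x^4 dx = -6/5;  ∫_0^1 -4*x^3 dx = -1;
  ∫_0^1 4*x^2 dx = 4/3.
Sum: 1 − 6/5 − 1 + 4/3 = 2/15.
So RHS = -∫_0^1 v(x) φ(x) dx = -2/15.
LHS − RHS = 1/15 ≠ 0, so the identity fails.
(For a valid weak derivative the identity must hold for EVERY test function, in particular this one. The failure shows v is NOT the weak derivative of u.)
Correct weak derivative would be u'(x) = 2 - 3*x**2.


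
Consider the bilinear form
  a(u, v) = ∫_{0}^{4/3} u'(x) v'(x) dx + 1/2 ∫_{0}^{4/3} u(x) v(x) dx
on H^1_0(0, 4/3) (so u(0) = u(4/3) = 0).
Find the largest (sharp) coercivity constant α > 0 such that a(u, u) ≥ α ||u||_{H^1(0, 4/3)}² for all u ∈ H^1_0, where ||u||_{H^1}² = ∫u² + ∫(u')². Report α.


α = (8 + 9*π^2)/(16 + 9*π^2)

Coercivity of a(·,·) on H^1_0(0, 4/3) means a(u, u) ≥ α ||u||_{H^1}² for every u ∈ H^1_0.
The interval has length L = 4/3, and Poincaré/coercivity depend only on L. Here a(u, u) = ∫(u')² + (1/2)·∫u².
Here 0 < c = 1/2 < 1. The condition a(u,u) ≥ α||u||_{H^1}² reads (1−α)∫(u')² ≥ (α−c)∫u². Any admissible α is ≤ 1 (rapidly oscillating u have ∫u²/∫(u')² → 0), and α = 1 would force 0 ≥ (1−c)∫u², impossible since c < 1; so 1−α > 0. By the sharp Poincaré inequality on H^1_0 of an interval of length L, ∫(u')² ≥ (π/L)²∫u² with equality for the first sine mode sin(π(x−x₀)/L) (x₀ the left endpoint), so the inequality holds for all u iff (1−α)(π/L)² ≥ α − c, i.e. α ≤ ((π/L)² + c)/((π/L)² + 1) = (1 + c(L/π)²)/(1 + (L/π)²). With (π/L)² = 9*π^2/16 and c = 1/2, the largest admissible constant is α = ((π/L)² + c)/((π/L)² + 1).
Simplifying, α = (8 + 9*π^2)/(16 + 9*π^2).


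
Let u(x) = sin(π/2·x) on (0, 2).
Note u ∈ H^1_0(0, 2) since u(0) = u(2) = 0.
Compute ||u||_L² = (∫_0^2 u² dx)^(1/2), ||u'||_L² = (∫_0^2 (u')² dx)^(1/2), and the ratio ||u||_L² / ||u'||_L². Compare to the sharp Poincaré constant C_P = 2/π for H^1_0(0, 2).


||u||_L² / ||u'||_L² = 2/π = C_P.

u(x) = sin(π/2·x), so u'(x) = π*cos(π*x/2)/2.
Writing u(x) = A·sin(kπx/L) with A = 1 and k = 1, use ∫_0^L sin²(kπx/L) dx = L/2 and ∫_0^L cos²(kπx/L) dx = L/2.
u² = 1·sin²(π/2·x) and (u')² = π^2/4·cos²(π/2·x), and each of sin², cos² integrates to L/2 = 1 over (0, 2).
∫_0^2 u² dx = 1, so ||u||_L² = 1.
∫_0^2 (u')² dx = π^2/4, so ||u'||_L² = π/2.
Ratio ||u||_L² / ||u'||_L² = 2/π.
Sharp Poincaré constant on H^1_0(0, 2) is C_P = L/π = 2/π, achieved by sin(π/2·x).
This is the k = 1 eigenfunction (up to amplitude), so the ratio equals the sharp Poincaré constant exactly.


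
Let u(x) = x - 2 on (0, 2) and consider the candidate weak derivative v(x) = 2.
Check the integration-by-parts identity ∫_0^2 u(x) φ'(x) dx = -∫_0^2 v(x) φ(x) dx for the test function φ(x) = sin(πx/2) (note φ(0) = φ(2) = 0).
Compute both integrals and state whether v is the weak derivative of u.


LHS = -4/π, RHS = -8/π. No, v is not the weak derivative of u.

u(x) = x - 2, classical derivative u'(x) = 1.
φ(x) = sin(πx/2), so φ'(x) = π*cos(π*x/2)/2.
Note φ(0) = φ(2) = 0, so the boundary term u·φ vanishes.
LHS = ∫_0^2 u(x) φ'(x) dx = ∫_0^2 (π*x*cos(π*x/2)/2 - π*cos(π*x/2)) dx. Term by term:
  ∫_0^2 -π*cos(π*x/2) dx = 0;  ∫_0^2 π*x*cos(π*x/2)/2 dx = -4/π.
Sum: 0 − 4/π = -4/π.
So LHS = -4/π.
∫_0^2 v(x) φ(x) dx = ∫_0^2 (2*sin(π*x/2)) dx. Term by term:
  ∫_0^2 2*sin(π*x/2) dx = 8/π.
So RHS = -∫_0^2 v(x) φ(x) dx = -8/π.
LHS − RHS = 4/π ≠ 0, so the identity fails.
(For a valid weak derivative the identity must hold for EVERY test function, in particular this one. The failure shows v is NOT the weak derivative of u.)
Correct weak derivative would be u'(x) = 1.


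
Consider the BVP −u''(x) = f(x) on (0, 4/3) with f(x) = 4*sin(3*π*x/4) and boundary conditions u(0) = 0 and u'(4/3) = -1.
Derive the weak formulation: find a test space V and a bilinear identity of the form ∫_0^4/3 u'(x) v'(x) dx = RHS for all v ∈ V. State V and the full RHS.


V = {v ∈ H^1(0, 4/3) : v(0) = 0} (test functions vanish at x = 0 where u is specified); weak form: ∫_0^4/3 u'v' dx = ∫_0^4/3 (4*sin(3*π*x/4)) v dx − v(4/3) for all v ∈ V.

Multiply both sides by a test function v and integrate from 0 to 4/3:
  ∫_0^4/3 −u''(x) v(x) dx = ∫_0^4/3 f(x) v(x) dx.
Integrate the LHS by parts once:
  ∫_0^4/3 −u'' v dx = −[u'(x) v(x)]_0^4/3 + ∫_0^4/3 u'(x) v'(x) dx.
Thus ∫_0^4/3 u'(x) v'(x) dx = ∫_0^4/3 f(x) v(x) dx + [u'(x) v(x)]_0^4/3.
Choose V so that boundary terms are either known or forced to vanish.
Mixed BC: u(0) = 0 (Dirichlet) and u'(4/3) = -1 (Neumann). Define V = {v ∈ H^1(0, 4/3) : v(0) = 0}. Then [u' v]_0^4/3 = u'(4/3)·v(4/3) − u'(0)·0 = − v(4/3).
Weak formulation: find u (satisfying any essential BC) such that ∫_0^4/3 u'(x) v'(x) dx = ∫_0^4/3 f v dx − v(4/3) for all v ∈ V (Dirichlet at 0 absorbed into V; Neumann datum at x = 4/3 contributes the boundary term).
Substituting f(x) = 4*sin(3*π*x/4), the right-hand side is ∫_0^4/3 (4*sin(3*π*x/4)) v dx − v(4/3).


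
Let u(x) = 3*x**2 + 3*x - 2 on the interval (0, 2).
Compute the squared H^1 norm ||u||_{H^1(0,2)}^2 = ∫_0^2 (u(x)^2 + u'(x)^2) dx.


||u||_{H^1}^2 = 1458/5

The H^1 norm (squared) on an interval (0, L) is
  ||u||_{H^1}^2 = ∫_0^L u(x)^2 dx + ∫_0^L u'(x)^2 dx.
Compute u'(x) = 6*x + 3.
Then u(x)^2 = 9*x**4 + 18*x**3 - 3*x**2 - 12*x + 4 and u'(x)^2 = 36*x**2 + 36*x + 9.
Integrate each monomial from 0 to 2 using ∫_0^2 c·x^n dx = c·2^(n+1)/(n+1):
  ∫_0^2 u(x)^2 dx = ∫_0^2 (9*x^4 + 18*x^3 - 3*x^2 - 12*x + 4) dx. Term by term:
    ∫_0^2 9*x^4 dx = 288/5;  ∫_0^2 18*x^3 dx = 72;  ∫_0^2 -3*x^2 dx = -8;
    ∫_0^2 -12*x dx = -24;  ∫_0^2 4 dx = 8.
  Sum: 288/5 + 72 − 8 − 24 + 8 = 528/5.
  ∫_0^2 u'(x)^2 dx = ∫_0^2 (36*x^2 + 36*x + 9) dx. Term by term:
    ∫_0^2 36*x^2 dx = 96;  ∫_0^2 36*x dx = 72;  ∫_0^2 9 dx = 18.
  Sum: 96 + 72 + 18 = 186.
Adding: ||u||_{H^1}^2 = 528/5 + 186 = 1458/5.


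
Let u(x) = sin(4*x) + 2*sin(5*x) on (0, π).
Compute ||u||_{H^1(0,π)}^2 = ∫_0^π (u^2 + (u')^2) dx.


||u||_{H^1(0,π)}^2 = 121*π/2

u'(x) = 4*cos(4*x) + 10*cos(5*x).
Expand u² and (u')² and integrate term by term on (0, π), using: for integers n ≥ 1, ∫_0^π sin²(nx) dx = ∫_0^π cos²(nx) dx = π/2; for n ≠ n', ∫_0^π sin(nx)sin(n'x) dx = ∫_0^π cos(nx)cos(n'x) dx = 0; and by product-to-sum, ∫_0^π sin(nx)cos(n'x) dx = ½∫_0^π [sin((n+n')x) + sin((n−n')x)] dx, which is 0 when n+n' is even and 2n/(n²−n'²) when n+n' is odd (it need not vanish on (0, π)).
  u² squared terms: (2)²·∫sin(5x)² dx = 4·π/2 = 2*π;  (1)²·∫sin(4x)² dx = 1·π/2 = π/2.
  u² cross terms: 2·(2)·(1)·∫sin(5x)·sin(4x) dx = 4·(0) = 0.
  So ∫_0^π u² dx = 2*π + π/2 + 0 = 5*π/2.
  (u')² squared terms: (4)²·∫cos(4x)² dx = 16·π/2 = 8*π;  (10)²·∫cos(5x)² dx = 100·π/2 = 50*π.
  (u')² cross terms: 2·(4)·(10)·∫cos(4x)·cos(5x) dx = 80·(0) = 0.
  So ∫_0^π (u')² dx = 8*π + 50*π + 0 = 58*π.
||u||_{H^1}^2 = (5*π/2) + (58*π) = 121*π/2.


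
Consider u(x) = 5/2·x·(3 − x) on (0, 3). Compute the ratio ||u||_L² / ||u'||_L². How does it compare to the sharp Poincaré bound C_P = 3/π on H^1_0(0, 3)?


||u||_L² / ||u'||_L² = 3*sqrt(10)/10 < C_P = 3/π.

u(x) = 5/2·x·(3 − x), so u'(x) = 15/2 - 5*x.
u(x) = 5/2·x·(3 − x) vanishes at x = 0 and x = 3, so u ∈ H^1_0(0, 3). Differentiate via the product rule and integrate the resulting polynomials term by term.
  ∫_0^3 u² dx = ∫_0^3 (25*x^4/4 - 75*x^3/2 + 225*x^2/4) dx. Term by term:
    ∫_0^3 25*x^4/4 dx = 1215/4;  ∫_0^3 -75*x^3/2 dx = -6075/8;  ∫_0^3 225*x^2/4 dx = 2025/4.
  Sum: 1215/4 − 6075/8 + 2025/4 = 405/8.
  ∫_0^3 (u')² dx = ∫_0^3 (25*x^2 - 75*x + 225/4) dx. Term by term:
    ∫_0^3 25*x^2 dx = 225;  ∫_0^3 -75*x dx = -675/2;  ∫_0^3 225/4 dx = 675/4.
  Sum: 225 − 675/2 + 675/4 = 225/4.
∫_0^3 u² dx = 405/8, so ||u||_L² = 9*sqrt(10)/4.
∫_0^3 (u')² dx = 225/4, so ||u'||_L² = 15/2.
Ratio ||u||_L² / ||u'||_L² = 3*sqrt(10)/10.
Sharp Poincaré constant on H^1_0(0, 3) is C_P = L/π = 3/π, achieved by sin(π/3·x).
A polynomial bump cannot attain the sharp Poincaré constant (only the first sine eigenfunction does), so the ratio is strictly less than C_P, consistent with ||u||_L² ≤ C_P ||u'||_L².


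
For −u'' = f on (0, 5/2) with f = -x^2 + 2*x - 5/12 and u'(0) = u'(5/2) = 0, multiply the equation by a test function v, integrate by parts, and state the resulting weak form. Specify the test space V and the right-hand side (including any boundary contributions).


V = H^1(0, 5/2) (no boundary constraint on v; u is determined up to an additive constant); weak form: ∫_0^5/2 u'v' dx = ∫_0^5/2 (-x^2 + 2*x - 5/12) v dx for all v ∈ V.

Multiply both sides by a test function v and integrate from 0 to 5/2:
  ∫_0^5/2 −u''(x) v(x) dx = ∫_0^5/2 f(x) v(x) dx.
Integrate the LHS by parts once:
  ∫_0^5/2 −u'' v dx = −[u'(x) v(x)]_0^5/2 + ∫_0^5/2 u'(x) v'(x) dx.
Thus ∫_0^5/2 u'(x) v'(x) dx = ∫_0^5/2 f(x) v(x) dx + [u'(x) v(x)]_0^5/2.
Choose V so that boundary terms are either known or forced to vanish.
u has homogeneous Neumann: u'(0) = u'(5/2) = 0. So [u' v]_0^5/2 = 0·v(5/2) − 0·v(0) = 0 for any v; take V = H^1(0, 5/2).
Weak formulation: find u (satisfying any essential BC) such that ∫_0^5/2 u'(x) v'(x) dx = ∫_0^5/2 f v dx for all v ∈ V (homogeneous Neumann, so boundary terms vanish).
Substituting f(x) = -x^2 + 2*x - 5/12, the right-hand side is ∫_0^5/2 (-x^2 + 2*x - 5/12) v dx.
Compatibility check (pure Neumann): taking v ≡ 1 ∈ V gives 0 = ∫_0^5/2 f dx + (0) − (0), i.e. ∫_0^5/2 f dx must equal u'(0) − u'(5/2) = 0. Indeed ∫_0^5/2 (-x^2 + 2*x - 5/12) dx = 0, so the data are compatible. The solution is then unique only up to an additive constant (fix it e.g. by requiring ∫_0^5/2 u dx = 0).
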